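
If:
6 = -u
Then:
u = -6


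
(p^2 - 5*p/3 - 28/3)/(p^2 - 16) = (p + 7/3)/(p + 4)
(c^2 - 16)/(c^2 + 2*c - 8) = (c - 4)/(c - 2)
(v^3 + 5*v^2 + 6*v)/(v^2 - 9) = v*(v + 2)/(v - 3)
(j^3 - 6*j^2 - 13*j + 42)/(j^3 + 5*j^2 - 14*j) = (j^2 - 4*j - 21)/(j*(j + 7))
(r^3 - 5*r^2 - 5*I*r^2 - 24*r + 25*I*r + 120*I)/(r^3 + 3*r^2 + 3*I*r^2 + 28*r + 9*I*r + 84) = (r^2 - r*(8 + 5*I) + 40*I)/(r^2 + 3*I*r + 28)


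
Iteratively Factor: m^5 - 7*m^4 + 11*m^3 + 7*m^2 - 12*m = (m)*(m^4 - 7*m^3 + 11*m^2 + 7*m - 12) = m*(m - 4)*(m^3 - 3*m^2 - m + 3) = m*(m - 4)*(m + 1)*(m^2 - 4*m + 3) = m*(m - 4)*(m - 3)*(m + 1)*(m - 1)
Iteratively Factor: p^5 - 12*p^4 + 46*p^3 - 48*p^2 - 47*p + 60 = (p - 4)*(p^4 - 8*p^3 + 14*p^2 + 8*p - 15) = (p - 4)*(p + 1)*(p^3 - 9*p^2 + 23*p - 15) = (p - 4)*(p - 1)*(p + 1)*(p^2 - 8*p + 15) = (p - 5)*(p - 4)*(p - 1)*(p + 1)*(p - 3)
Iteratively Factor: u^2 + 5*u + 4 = (u + 4)*(u + 1)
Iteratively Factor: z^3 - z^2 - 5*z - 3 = (z - 3)*(z^2 + 2*z + 1) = (z - 3)*(z + 1)*(z + 1)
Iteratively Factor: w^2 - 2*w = (w)*(w - 2)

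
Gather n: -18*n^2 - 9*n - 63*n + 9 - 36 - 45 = -18*n^2 - 72*n - 72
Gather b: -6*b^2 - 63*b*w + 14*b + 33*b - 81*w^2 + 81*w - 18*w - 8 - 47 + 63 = -6*b^2 + b*(47 - 63*w) - 81*w^2 + 63*w + 8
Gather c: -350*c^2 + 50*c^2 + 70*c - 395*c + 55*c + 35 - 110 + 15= -300*c^2 - 270*c - 60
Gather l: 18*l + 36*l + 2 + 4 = 54*l + 6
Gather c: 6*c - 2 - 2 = 6*c - 4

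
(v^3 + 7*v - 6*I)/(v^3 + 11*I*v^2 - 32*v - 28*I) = (v^3 + 7*v - 6*I)/(v^3 + 11*I*v^2 - 32*v - 28*I)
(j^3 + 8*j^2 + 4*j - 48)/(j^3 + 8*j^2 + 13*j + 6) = (j^2 + 2*j - 8)/(j^2 + 2*j + 1)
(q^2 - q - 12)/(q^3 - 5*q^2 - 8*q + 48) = 1/(q - 4)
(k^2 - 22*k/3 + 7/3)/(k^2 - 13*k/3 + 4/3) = (k - 7)/(k - 4)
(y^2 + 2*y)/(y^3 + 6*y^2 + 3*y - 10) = y/(y^2 + 4*y - 5)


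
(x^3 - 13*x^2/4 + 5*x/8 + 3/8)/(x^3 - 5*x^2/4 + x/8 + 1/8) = (x - 3)/(x - 1)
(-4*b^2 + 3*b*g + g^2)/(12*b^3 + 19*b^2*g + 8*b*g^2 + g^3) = (-b + g)/(3*b^2 + 4*b*g + g^2)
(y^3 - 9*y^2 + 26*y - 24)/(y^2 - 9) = (y^2 - 6*y + 8)/(y + 3)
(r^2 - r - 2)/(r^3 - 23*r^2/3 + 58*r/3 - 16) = 3*(r + 1)/(3*r^2 - 17*r + 24)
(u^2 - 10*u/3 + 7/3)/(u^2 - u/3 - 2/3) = (3*u - 7)/(3*u + 2)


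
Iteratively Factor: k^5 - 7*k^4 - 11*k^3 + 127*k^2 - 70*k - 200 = (k - 2)*(k^4 - 5*k^3 - 21*k^2 + 85*k + 100) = (k - 2)*(k + 1)*(k^3 - 6*k^2 - 15*k + 100) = (k - 5)*(k - 2)*(k + 1)*(k^2 - k - 20) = (k - 5)*(k - 2)*(k + 1)*(k + 4)*(k - 5)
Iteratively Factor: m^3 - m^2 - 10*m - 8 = (m - 4)*(m^2 + 3*m + 2) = (m - 4)*(m + 2)*(m + 1)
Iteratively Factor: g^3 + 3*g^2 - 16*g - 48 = (g + 3)*(g^2 - 16) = (g - 4)*(g + 3)*(g + 4)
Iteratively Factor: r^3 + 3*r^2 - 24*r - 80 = (r - 5)*(r^2 + 8*r + 16) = (r - 5)*(r + 4)*(r + 4)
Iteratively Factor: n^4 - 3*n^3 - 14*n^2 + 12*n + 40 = (n - 2)*(n^3 - n^2 - 16*n - 20) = (n - 2)*(n + 2)*(n^2 - 3*n - 10) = (n - 5)*(n - 2)*(n + 2)*(n + 2)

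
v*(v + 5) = v^2 + 5*v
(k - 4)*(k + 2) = k^2 - 2*k - 8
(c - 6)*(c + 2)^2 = c^3 - 2*c^2 - 20*c - 24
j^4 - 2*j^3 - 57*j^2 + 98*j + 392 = (j - 7)*(j - 4)*(j + 2)*(j + 7)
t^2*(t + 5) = t^3 + 5*t^2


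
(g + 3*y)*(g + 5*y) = g^2 + 8*g*y + 15*y^2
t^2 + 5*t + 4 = (t + 1)*(t + 4)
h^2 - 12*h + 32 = (h - 8)*(h - 4)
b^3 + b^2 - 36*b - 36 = (b - 6)*(b + 1)*(b + 6)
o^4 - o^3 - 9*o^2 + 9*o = o*(o - 3)*(o - 1)*(o + 3)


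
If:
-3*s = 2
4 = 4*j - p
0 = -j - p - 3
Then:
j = 1/5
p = -16/5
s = -2/3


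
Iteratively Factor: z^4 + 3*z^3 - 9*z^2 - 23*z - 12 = (z + 1)*(z^3 + 2*z^2 - 11*z - 12) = (z - 3)*(z + 1)*(z^2 + 5*z + 4) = (z - 3)*(z + 1)^2*(z + 4)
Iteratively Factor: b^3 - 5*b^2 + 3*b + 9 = (b - 3)*(b^2 - 2*b - 3) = (b - 3)^2*(b + 1)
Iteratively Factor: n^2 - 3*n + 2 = (n - 2)*(n - 1)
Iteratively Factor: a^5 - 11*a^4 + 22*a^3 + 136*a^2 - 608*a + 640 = (a + 4)*(a^4 - 15*a^3 + 82*a^2 - 192*a + 160) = (a - 5)*(a + 4)*(a^3 - 10*a^2 + 32*a - 32) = (a - 5)*(a - 4)*(a + 4)*(a^2 - 6*a + 8) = (a - 5)*(a - 4)*(a - 2)*(a + 4)*(a - 4)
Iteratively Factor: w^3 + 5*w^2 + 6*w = (w + 3)*(w^2 + 2*w) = (w + 2)*(w + 3)*(w)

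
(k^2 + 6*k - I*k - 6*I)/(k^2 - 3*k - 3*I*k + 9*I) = (k^2 + k*(6 - I) - 6*I)/(k^2 - 3*k*(1 + I) + 9*I)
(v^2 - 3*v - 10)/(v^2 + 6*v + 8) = (v - 5)/(v + 4)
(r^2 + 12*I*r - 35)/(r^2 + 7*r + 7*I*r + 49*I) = (r + 5*I)/(r + 7)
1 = 1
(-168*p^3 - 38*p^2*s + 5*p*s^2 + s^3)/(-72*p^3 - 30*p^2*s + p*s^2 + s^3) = (7*p + s)/(3*p + s)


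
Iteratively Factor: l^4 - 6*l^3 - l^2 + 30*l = (l - 3)*(l^3 - 3*l^2 - 10*l) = (l - 3)*(l + 2)*(l^2 - 5*l) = (l - 5)*(l - 3)*(l + 2)*(l)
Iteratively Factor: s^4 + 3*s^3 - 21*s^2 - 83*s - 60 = (s - 5)*(s^3 + 8*s^2 + 19*s + 12) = (s - 5)*(s + 1)*(s^2 + 7*s + 12) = (s - 5)*(s + 1)*(s + 4)*(s + 3)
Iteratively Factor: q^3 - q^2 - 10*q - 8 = (q + 2)*(q^2 - 3*q - 4) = (q + 1)*(q + 2)*(q - 4)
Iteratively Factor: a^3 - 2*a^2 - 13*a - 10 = (a + 2)*(a^2 - 4*a - 5) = (a + 1)*(a + 2)*(a - 5)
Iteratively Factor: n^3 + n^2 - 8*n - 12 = (n + 2)*(n^2 - n - 6) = (n + 2)^2*(n - 3)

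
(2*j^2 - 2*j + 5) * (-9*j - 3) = -18*j^3 + 12*j^2 - 39*j - 15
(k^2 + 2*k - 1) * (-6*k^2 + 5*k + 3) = -6*k^4 - 7*k^3 + 19*k^2 + k - 3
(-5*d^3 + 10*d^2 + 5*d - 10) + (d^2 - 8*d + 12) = -5*d^3 + 11*d^2 - 3*d + 2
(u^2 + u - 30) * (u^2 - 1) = u^4 + u^3 - 31*u^2 - u + 30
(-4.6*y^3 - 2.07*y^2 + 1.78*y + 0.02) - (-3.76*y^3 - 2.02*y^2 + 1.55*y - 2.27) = -0.84*y^3 - 0.0499999999999998*y^2 + 0.23*y + 2.29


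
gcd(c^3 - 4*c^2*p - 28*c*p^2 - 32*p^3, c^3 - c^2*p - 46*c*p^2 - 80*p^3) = -c^2 + 6*c*p + 16*p^2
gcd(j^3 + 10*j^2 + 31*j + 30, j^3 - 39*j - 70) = j^2 + 7*j + 10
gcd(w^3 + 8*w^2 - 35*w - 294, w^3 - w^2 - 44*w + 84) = w^2 + w - 42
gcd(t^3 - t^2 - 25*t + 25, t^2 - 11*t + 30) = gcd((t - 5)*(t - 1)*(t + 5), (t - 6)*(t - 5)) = t - 5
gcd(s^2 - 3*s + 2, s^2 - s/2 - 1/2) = s - 1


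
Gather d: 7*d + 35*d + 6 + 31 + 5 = 42*d + 42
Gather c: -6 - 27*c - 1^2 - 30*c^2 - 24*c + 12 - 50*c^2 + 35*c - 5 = -80*c^2 - 16*c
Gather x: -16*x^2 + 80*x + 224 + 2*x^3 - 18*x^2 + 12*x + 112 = 2*x^3 - 34*x^2 + 92*x + 336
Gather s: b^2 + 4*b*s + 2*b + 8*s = b^2 + 2*b + s*(4*b + 8)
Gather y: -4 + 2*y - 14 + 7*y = 9*y - 18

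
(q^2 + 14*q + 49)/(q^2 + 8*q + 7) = (q + 7)/(q + 1)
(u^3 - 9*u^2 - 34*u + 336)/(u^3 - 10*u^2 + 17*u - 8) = (u^2 - u - 42)/(u^2 - 2*u + 1)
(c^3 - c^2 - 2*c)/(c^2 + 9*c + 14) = c*(c^2 - c - 2)/(c^2 + 9*c + 14)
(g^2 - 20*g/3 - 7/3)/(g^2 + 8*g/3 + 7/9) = 3*(g - 7)/(3*g + 7)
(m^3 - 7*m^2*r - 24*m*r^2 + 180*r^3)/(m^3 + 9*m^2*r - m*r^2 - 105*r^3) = (-m^2 + 12*m*r - 36*r^2)/(-m^2 - 4*m*r + 21*r^2)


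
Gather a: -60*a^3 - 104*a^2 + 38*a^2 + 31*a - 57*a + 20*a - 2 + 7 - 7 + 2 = -60*a^3 - 66*a^2 - 6*a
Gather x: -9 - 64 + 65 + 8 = 0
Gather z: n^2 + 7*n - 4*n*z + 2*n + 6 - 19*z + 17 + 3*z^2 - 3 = n^2 + 9*n + 3*z^2 + z*(-4*n - 19) + 20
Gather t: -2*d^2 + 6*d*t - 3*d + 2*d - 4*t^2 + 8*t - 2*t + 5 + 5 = -2*d^2 - d - 4*t^2 + t*(6*d + 6) + 10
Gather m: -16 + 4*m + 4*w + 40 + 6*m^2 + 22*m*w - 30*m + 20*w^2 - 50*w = 6*m^2 + m*(22*w - 26) + 20*w^2 - 46*w + 24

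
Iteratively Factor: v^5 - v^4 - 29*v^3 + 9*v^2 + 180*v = (v)*(v^4 - v^3 - 29*v^2 + 9*v + 180) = v*(v - 5)*(v^3 + 4*v^2 - 9*v - 36) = v*(v - 5)*(v - 3)*(v^2 + 7*v + 12) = v*(v - 5)*(v - 3)*(v + 3)*(v + 4)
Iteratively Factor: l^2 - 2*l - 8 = (l - 4)*(l + 2)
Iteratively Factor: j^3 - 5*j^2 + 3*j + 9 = (j + 1)*(j^2 - 6*j + 9) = (j - 3)*(j + 1)*(j - 3)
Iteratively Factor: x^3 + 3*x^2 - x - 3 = (x + 1)*(x^2 + 2*x - 3) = (x + 1)*(x + 3)*(x - 1)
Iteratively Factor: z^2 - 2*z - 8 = (z + 2)*(z - 4)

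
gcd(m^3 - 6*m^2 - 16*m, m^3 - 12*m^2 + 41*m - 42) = 1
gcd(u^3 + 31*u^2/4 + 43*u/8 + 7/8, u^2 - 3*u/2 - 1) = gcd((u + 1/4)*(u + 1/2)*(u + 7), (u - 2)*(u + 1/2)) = u + 1/2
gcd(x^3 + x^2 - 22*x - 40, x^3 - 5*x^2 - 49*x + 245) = x - 5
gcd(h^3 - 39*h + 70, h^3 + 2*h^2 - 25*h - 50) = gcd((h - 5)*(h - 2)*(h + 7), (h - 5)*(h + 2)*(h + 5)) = h - 5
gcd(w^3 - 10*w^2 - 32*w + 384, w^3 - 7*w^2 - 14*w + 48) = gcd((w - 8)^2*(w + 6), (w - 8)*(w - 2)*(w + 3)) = w - 8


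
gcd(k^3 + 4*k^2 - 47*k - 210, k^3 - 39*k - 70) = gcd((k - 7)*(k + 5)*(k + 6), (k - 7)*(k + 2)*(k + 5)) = k^2 - 2*k - 35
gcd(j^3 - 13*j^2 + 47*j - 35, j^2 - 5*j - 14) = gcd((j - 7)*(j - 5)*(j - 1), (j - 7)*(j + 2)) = j - 7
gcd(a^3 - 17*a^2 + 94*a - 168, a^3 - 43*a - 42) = a - 7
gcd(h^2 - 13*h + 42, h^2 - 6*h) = h - 6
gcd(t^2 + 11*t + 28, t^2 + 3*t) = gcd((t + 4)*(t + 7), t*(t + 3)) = 1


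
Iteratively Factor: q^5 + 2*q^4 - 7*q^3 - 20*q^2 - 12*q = (q + 1)*(q^4 + q^3 - 8*q^2 - 12*q) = (q - 3)*(q + 1)*(q^3 + 4*q^2 + 4*q) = (q - 3)*(q + 1)*(q + 2)*(q^2 + 2*q) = q*(q - 3)*(q + 1)*(q + 2)*(q + 2)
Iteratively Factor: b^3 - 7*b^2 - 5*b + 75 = (b - 5)*(b^2 - 2*b - 15) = (b - 5)^2*(b + 3)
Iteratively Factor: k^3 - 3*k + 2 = (k + 2)*(k^2 - 2*k + 1) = (k - 1)*(k + 2)*(k - 1)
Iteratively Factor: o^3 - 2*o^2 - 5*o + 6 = (o + 2)*(o^2 - 4*o + 3) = (o - 1)*(o + 2)*(o - 3)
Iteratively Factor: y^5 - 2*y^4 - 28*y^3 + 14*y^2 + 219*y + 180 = (y + 3)*(y^4 - 5*y^3 - 13*y^2 + 53*y + 60) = (y + 3)^2*(y^3 - 8*y^2 + 11*y + 20) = (y - 4)*(y + 3)^2*(y^2 - 4*y - 5) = (y - 4)*(y + 1)*(y + 3)^2*(y - 5)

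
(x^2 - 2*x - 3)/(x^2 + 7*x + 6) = (x - 3)/(x + 6)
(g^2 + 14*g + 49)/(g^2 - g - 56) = (g + 7)/(g - 8)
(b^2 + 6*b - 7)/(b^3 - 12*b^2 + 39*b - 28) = (b + 7)/(b^2 - 11*b + 28)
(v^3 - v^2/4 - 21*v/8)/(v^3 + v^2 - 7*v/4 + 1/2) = v*(8*v^2 - 2*v - 21)/(2*(4*v^3 + 4*v^2 - 7*v + 2))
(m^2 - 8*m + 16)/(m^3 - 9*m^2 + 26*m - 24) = (m - 4)/(m^2 - 5*m + 6)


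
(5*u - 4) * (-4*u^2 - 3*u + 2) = -20*u^3 + u^2 + 22*u - 8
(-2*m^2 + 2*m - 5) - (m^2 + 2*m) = -3*m^2 - 5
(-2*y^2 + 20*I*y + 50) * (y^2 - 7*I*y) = -2*y^4 + 34*I*y^3 + 190*y^2 - 350*I*y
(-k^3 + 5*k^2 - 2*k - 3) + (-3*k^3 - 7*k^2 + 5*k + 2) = -4*k^3 - 2*k^2 + 3*k - 1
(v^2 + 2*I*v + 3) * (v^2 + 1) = v^4 + 2*I*v^3 + 4*v^2 + 2*I*v + 3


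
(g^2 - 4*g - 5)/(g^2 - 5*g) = (g + 1)/g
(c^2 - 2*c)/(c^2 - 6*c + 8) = c/(c - 4)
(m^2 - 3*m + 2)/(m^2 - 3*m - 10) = (-m^2 + 3*m - 2)/(-m^2 + 3*m + 10)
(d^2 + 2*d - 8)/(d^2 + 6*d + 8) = (d - 2)/(d + 2)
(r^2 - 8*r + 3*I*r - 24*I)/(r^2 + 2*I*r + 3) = (r - 8)/(r - I)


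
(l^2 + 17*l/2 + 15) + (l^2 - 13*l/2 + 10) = 2*l^2 + 2*l + 25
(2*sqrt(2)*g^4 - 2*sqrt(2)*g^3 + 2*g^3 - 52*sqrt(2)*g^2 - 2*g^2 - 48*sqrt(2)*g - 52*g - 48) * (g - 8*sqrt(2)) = 2*sqrt(2)*g^5 - 30*g^4 - 2*sqrt(2)*g^4 - 68*sqrt(2)*g^3 + 30*g^3 - 32*sqrt(2)*g^2 + 780*g^2 + 416*sqrt(2)*g + 720*g + 384*sqrt(2)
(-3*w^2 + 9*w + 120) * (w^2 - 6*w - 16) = -3*w^4 + 27*w^3 + 114*w^2 - 864*w - 1920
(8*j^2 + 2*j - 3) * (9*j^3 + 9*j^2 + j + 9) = 72*j^5 + 90*j^4 - j^3 + 47*j^2 + 15*j - 27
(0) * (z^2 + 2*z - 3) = 0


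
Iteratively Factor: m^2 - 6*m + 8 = (m - 2)*(m - 4)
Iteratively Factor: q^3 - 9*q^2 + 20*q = (q - 4)*(q^2 - 5*q) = (q - 5)*(q - 4)*(q)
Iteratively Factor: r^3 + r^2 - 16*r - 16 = (r + 4)*(r^2 - 3*r - 4) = (r - 4)*(r + 4)*(r + 1)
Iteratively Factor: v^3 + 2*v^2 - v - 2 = (v + 1)*(v^2 + v - 2) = (v + 1)*(v + 2)*(v - 1)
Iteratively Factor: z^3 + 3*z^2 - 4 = (z - 1)*(z^2 + 4*z + 4) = (z - 1)*(z + 2)*(z + 2)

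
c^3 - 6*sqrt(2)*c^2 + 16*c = c*(c - 4*sqrt(2))*(c - 2*sqrt(2))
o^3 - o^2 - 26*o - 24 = (o - 6)*(o + 1)*(o + 4)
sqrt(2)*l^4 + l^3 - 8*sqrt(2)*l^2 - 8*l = l*(l - 2*sqrt(2))*(l + 2*sqrt(2))*(sqrt(2)*l + 1)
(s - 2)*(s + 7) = s^2 + 5*s - 14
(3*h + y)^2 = 9*h^2 + 6*h*y + y^2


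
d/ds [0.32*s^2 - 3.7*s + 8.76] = 0.64*s - 3.7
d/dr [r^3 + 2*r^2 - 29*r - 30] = 3*r^2 + 4*r - 29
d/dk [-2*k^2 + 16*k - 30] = 16 - 4*k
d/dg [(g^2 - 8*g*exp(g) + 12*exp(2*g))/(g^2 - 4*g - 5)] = 2*(-(g - 2)*(g^2 - 8*g*exp(g) + 12*exp(2*g)) + (-g^2 + 4*g + 5)*(4*g*exp(g) - g - 12*exp(2*g) + 4*exp(g)))/(-g^2 + 4*g + 5)^2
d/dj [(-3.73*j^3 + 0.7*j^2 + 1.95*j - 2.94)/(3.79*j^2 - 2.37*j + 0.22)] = (-14.1367*j^4 + 17.6802*j^3 - 11.5113*j^2 + 22.5932*j - 6.5388)/(14.3641*j^4 - 17.9646*j^3 + 7.2845*j^2 - 1.0428*j + 0.0484)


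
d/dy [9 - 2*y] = -2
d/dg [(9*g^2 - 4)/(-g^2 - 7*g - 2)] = (-63*g^2 - 44*g - 28)/(g^4 + 14*g^3 + 53*g^2 + 28*g + 4)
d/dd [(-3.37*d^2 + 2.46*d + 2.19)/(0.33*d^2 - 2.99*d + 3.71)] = (9.2645*d^2 - 26.4508*d + 15.6747)/(0.1089*d^4 - 1.9734*d^3 + 11.3887*d^2 - 22.1858*d + 13.7641)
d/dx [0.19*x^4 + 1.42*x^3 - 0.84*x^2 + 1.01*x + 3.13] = 0.76*x^3 + 4.26*x^2 - 1.68*x + 1.01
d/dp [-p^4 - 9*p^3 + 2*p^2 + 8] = p*(-4*p^2 - 27*p + 4)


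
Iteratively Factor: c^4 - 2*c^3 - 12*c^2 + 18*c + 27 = (c - 3)*(c^3 + c^2 - 9*c - 9) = (c - 3)*(c + 3)*(c^2 - 2*c - 3) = (c - 3)*(c + 1)*(c + 3)*(c - 3)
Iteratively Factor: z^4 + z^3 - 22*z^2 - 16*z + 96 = (z + 4)*(z^3 - 3*z^2 - 10*z + 24) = (z + 3)*(z + 4)*(z^2 - 6*z + 8) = (z - 4)*(z + 3)*(z + 4)*(z - 2)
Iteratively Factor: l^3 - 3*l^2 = (l)*(l^2 - 3*l) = l*(l - 3)*(l)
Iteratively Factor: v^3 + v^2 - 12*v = (v + 4)*(v^2 - 3*v) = v*(v + 4)*(v - 3)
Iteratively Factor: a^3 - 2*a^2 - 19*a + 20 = (a - 1)*(a^2 - a - 20) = (a - 5)*(a - 1)*(a + 4)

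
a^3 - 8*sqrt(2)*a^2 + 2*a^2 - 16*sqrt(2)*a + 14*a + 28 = (a + 2)*(a - 7*sqrt(2))*(a - sqrt(2))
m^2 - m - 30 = (m - 6)*(m + 5)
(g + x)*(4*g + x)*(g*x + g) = 4*g^3*x + 4*g^3 + 5*g^2*x^2 + 5*g^2*x + g*x^3 + g*x^2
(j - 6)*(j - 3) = j^2 - 9*j + 18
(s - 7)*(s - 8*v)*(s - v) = s^3 - 9*s^2*v - 7*s^2 + 8*s*v^2 + 63*s*v - 56*v^2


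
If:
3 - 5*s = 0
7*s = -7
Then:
No Solution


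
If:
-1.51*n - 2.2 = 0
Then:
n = -1.46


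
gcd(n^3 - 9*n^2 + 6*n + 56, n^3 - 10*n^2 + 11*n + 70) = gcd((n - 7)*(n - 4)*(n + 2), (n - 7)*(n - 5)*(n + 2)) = n^2 - 5*n - 14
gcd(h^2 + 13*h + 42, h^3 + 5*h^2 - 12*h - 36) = h + 6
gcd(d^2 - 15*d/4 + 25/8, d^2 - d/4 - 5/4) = d - 5/4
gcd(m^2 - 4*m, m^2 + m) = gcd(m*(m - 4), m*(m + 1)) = m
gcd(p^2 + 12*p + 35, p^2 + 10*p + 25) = p + 5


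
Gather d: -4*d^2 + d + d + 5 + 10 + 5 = -4*d^2 + 2*d + 20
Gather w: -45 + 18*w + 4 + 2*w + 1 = 20*w - 40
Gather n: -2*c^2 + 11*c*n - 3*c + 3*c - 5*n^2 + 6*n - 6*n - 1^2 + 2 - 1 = -2*c^2 + 11*c*n - 5*n^2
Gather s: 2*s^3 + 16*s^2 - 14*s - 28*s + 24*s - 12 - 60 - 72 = 2*s^3 + 16*s^2 - 18*s - 144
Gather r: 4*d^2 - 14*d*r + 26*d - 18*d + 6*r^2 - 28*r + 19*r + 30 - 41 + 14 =4*d^2 + 8*d + 6*r^2 + r*(-14*d - 9) + 3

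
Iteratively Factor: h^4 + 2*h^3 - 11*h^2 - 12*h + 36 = (h - 2)*(h^3 + 4*h^2 - 3*h - 18) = (h - 2)*(h + 3)*(h^2 + h - 6) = (h - 2)^2*(h + 3)*(h + 3)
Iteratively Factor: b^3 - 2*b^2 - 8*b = (b)*(b^2 - 2*b - 8) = b*(b + 2)*(b - 4)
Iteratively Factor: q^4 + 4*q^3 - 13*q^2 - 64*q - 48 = (q - 4)*(q^3 + 8*q^2 + 19*q + 12) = (q - 4)*(q + 3)*(q^2 + 5*q + 4) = (q - 4)*(q + 1)*(q + 3)*(q + 4)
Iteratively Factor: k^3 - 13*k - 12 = (k + 1)*(k^2 - k - 12) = (k - 4)*(k + 1)*(k + 3)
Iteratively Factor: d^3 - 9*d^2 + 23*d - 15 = (d - 3)*(d^2 - 6*d + 5) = (d - 3)*(d - 1)*(d - 5)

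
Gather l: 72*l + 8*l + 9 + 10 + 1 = 80*l + 20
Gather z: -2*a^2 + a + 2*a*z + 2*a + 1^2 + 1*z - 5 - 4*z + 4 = -2*a^2 + 3*a + z*(2*a - 3)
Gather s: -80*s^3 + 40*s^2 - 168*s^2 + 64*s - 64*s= -80*s^3 - 128*s^2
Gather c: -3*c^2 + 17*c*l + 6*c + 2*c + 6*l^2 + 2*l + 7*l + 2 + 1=-3*c^2 + c*(17*l + 8) + 6*l^2 + 9*l + 3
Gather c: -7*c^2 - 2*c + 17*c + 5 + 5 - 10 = -7*c^2 + 15*c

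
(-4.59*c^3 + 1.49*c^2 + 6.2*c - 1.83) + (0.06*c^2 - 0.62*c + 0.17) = -4.59*c^3 + 1.55*c^2 + 5.58*c - 1.66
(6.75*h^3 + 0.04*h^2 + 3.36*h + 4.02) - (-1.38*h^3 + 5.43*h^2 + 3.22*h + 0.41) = 8.13*h^3 - 5.39*h^2 + 0.14*h + 3.61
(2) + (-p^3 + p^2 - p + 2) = -p^3 + p^2 - p + 4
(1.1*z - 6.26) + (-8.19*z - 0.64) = -7.09*z - 6.9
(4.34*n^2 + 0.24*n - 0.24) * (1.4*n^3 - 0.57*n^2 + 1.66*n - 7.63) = 6.076*n^5 - 2.1378*n^4 + 6.7316*n^3 - 32.579*n^2 - 2.2296*n + 1.8312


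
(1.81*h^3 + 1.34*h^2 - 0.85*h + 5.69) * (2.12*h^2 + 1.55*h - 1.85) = 3.8372*h^5 + 5.6463*h^4 - 3.0735*h^3 + 8.2663*h^2 + 10.392*h - 10.5265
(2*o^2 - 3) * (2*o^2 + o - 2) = 4*o^4 + 2*o^3 - 10*o^2 - 3*o + 6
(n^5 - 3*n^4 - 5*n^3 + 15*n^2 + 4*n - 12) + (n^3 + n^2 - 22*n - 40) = n^5 - 3*n^4 - 4*n^3 + 16*n^2 - 18*n - 52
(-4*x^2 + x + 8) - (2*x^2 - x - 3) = -6*x^2 + 2*x + 11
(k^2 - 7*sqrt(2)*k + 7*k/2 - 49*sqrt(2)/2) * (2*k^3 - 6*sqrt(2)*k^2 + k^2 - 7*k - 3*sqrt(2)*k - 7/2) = 2*k^5 - 20*sqrt(2)*k^4 + 8*k^4 - 80*sqrt(2)*k^3 + 161*k^3/2 + 14*sqrt(2)*k^2 + 308*k^2 + 539*k/4 + 196*sqrt(2)*k + 343*sqrt(2)/4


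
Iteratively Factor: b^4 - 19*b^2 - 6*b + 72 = (b - 4)*(b^3 + 4*b^2 - 3*b - 18) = (b - 4)*(b + 3)*(b^2 + b - 6) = (b - 4)*(b + 3)^2*(b - 2)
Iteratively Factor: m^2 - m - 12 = (m + 3)*(m - 4)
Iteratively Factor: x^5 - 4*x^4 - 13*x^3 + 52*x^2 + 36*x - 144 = (x - 4)*(x^4 - 13*x^2 + 36) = (x - 4)*(x - 2)*(x^3 + 2*x^2 - 9*x - 18) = (x - 4)*(x - 2)*(x + 3)*(x^2 - x - 6) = (x - 4)*(x - 3)*(x - 2)*(x + 3)*(x + 2)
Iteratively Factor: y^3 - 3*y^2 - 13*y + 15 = (y - 1)*(y^2 - 2*y - 15) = (y - 1)*(y + 3)*(y - 5)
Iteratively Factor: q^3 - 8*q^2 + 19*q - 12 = (q - 1)*(q^2 - 7*q + 12) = (q - 3)*(q - 1)*(q - 4)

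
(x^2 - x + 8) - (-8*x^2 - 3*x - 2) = 9*x^2 + 2*x + 10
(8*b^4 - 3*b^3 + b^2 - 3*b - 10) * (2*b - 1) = 16*b^5 - 14*b^4 + 5*b^3 - 7*b^2 - 17*b + 10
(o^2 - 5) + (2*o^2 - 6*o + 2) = 3*o^2 - 6*o - 3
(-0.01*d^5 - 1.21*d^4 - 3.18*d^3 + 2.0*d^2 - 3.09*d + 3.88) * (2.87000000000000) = -0.0287*d^5 - 3.4727*d^4 - 9.1266*d^3 + 5.74*d^2 - 8.8683*d + 11.1356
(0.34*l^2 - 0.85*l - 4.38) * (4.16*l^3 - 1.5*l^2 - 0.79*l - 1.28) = 1.4144*l^5 - 4.046*l^4 - 17.2144*l^3 + 6.8063*l^2 + 4.5482*l + 5.6064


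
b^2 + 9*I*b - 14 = (b + 2*I)*(b + 7*I)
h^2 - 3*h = h*(h - 3)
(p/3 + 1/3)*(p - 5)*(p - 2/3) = p^3/3 - 14*p^2/9 - 7*p/9 + 10/9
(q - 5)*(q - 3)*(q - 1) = q^3 - 9*q^2 + 23*q - 15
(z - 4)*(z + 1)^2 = z^3 - 2*z^2 - 7*z - 4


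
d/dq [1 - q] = -1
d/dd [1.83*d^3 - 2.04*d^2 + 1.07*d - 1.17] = 5.49*d^2 - 4.08*d + 1.07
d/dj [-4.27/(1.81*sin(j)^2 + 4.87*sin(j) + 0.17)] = (15.4574*sin(j) + 20.7949)*cos(j)/(1.81*sin(j)^2 + 4.87*sin(j) + 0.17)^2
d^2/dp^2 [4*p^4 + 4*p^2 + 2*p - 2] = 48*p^2 + 8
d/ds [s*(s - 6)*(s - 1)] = 3*s^2 - 14*s + 6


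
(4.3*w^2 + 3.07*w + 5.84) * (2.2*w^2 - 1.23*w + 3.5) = 9.46*w^4 + 1.465*w^3 + 24.1219*w^2 + 3.5618*w + 20.44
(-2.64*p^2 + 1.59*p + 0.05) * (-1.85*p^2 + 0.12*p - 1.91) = 4.884*p^4 - 3.2583*p^3 + 5.1407*p^2 - 3.0309*p - 0.0955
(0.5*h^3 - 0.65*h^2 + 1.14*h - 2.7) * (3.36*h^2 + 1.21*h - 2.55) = 1.68*h^5 - 1.579*h^4 + 1.7689*h^3 - 6.0351*h^2 - 6.174*h + 6.885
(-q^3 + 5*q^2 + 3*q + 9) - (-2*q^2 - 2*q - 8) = -q^3 + 7*q^2 + 5*q + 17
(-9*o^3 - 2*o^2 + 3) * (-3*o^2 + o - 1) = 27*o^5 - 3*o^4 + 7*o^3 - 7*o^2 + 3*o - 3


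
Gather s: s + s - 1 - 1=2*s - 2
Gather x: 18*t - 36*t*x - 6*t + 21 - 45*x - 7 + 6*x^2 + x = 12*t + 6*x^2 + x*(-36*t - 44) + 14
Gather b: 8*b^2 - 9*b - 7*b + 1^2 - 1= 8*b^2 - 16*b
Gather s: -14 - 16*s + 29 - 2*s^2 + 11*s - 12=-2*s^2 - 5*s + 3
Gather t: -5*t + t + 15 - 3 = 12 - 4*t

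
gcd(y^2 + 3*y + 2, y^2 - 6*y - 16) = y + 2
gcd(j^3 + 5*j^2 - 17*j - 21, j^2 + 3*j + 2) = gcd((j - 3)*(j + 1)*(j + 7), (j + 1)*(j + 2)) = j + 1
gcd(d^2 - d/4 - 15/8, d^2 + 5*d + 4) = 1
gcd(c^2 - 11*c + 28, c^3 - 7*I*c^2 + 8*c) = 1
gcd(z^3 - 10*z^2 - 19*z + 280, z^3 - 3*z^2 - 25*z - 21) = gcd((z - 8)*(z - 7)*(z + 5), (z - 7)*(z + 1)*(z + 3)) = z - 7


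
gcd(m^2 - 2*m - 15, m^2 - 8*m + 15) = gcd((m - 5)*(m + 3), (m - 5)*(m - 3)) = m - 5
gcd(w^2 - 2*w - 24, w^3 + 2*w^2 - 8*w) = w + 4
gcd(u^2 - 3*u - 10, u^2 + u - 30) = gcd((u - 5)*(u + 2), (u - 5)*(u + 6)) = u - 5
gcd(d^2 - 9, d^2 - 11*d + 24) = d - 3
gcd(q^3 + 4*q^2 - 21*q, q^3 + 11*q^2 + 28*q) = q^2 + 7*q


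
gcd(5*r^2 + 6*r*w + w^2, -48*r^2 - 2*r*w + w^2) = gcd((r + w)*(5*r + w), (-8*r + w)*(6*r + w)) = 1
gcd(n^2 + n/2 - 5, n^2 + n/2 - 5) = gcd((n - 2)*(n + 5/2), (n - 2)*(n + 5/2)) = n^2 + n/2 - 5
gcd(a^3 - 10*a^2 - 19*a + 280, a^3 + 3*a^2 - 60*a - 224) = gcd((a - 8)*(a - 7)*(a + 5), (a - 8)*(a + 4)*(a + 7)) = a - 8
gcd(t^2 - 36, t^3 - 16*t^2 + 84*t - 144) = t - 6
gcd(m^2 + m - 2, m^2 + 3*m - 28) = 1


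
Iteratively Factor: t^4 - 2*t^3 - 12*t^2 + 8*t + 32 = (t + 2)*(t^3 - 4*t^2 - 4*t + 16) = (t - 4)*(t + 2)*(t^2 - 4) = (t - 4)*(t - 2)*(t + 2)*(t + 2)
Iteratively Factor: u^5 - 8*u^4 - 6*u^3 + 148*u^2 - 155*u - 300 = (u - 5)*(u^4 - 3*u^3 - 21*u^2 + 43*u + 60) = (u - 5)^2*(u^3 + 2*u^2 - 11*u - 12) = (u - 5)^2*(u - 3)*(u^2 + 5*u + 4) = (u - 5)^2*(u - 3)*(u + 1)*(u + 4)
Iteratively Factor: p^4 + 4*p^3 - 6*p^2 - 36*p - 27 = (p - 3)*(p^3 + 7*p^2 + 15*p + 9) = (p - 3)*(p + 1)*(p^2 + 6*p + 9) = (p - 3)*(p + 1)*(p + 3)*(p + 3)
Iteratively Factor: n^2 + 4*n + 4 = (n + 2)*(n + 2)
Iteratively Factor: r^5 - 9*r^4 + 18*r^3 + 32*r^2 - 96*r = (r)*(r^4 - 9*r^3 + 18*r^2 + 32*r - 96) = r*(r - 4)*(r^3 - 5*r^2 - 2*r + 24) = r*(r - 4)^2*(r^2 - r - 6) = r*(r - 4)^2*(r - 3)*(r + 2)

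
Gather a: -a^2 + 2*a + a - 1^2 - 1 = -a^2 + 3*a - 2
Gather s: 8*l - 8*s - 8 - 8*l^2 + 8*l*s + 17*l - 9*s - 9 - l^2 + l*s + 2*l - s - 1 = -9*l^2 + 27*l + s*(9*l - 18) - 18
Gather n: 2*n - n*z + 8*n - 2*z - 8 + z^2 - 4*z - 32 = n*(10 - z) + z^2 - 6*z - 40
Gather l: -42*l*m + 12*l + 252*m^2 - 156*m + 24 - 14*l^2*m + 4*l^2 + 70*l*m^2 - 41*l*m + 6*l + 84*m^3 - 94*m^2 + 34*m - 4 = l^2*(4 - 14*m) + l*(70*m^2 - 83*m + 18) + 84*m^3 + 158*m^2 - 122*m + 20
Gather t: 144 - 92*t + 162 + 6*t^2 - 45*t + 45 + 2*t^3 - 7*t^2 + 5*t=2*t^3 - t^2 - 132*t + 351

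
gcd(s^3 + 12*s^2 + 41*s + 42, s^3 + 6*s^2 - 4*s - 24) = s + 2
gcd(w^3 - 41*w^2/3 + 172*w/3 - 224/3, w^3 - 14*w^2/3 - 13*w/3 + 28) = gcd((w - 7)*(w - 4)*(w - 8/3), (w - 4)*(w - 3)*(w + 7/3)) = w - 4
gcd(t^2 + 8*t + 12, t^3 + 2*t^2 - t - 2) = t + 2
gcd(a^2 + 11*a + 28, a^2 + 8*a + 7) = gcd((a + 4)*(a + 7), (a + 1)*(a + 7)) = a + 7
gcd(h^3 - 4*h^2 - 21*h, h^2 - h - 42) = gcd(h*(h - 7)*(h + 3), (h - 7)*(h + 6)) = h - 7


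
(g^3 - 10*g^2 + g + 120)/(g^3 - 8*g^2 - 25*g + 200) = (g + 3)/(g + 5)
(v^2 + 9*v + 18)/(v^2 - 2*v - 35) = (v^2 + 9*v + 18)/(v^2 - 2*v - 35)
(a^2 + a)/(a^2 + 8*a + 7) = a/(a + 7)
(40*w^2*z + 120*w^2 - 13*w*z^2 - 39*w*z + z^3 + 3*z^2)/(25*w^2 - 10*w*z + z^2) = (-8*w*z - 24*w + z^2 + 3*z)/(-5*w + z)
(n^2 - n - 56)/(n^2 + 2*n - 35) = (n - 8)/(n - 5)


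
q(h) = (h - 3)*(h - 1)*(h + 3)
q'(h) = (h - 3)*(h - 1) + (h - 3)*(h + 3) + (h - 1)*(h + 3)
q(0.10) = 8.09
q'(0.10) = -9.17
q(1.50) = -3.38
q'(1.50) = -5.25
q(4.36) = 33.63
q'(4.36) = 39.31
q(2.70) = -2.91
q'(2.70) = 7.47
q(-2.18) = 13.51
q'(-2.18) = 9.62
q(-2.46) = 10.20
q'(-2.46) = 14.07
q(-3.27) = -7.23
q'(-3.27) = 29.62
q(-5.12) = -105.35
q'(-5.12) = 79.88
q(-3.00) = 0.00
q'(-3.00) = 24.00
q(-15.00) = -3456.00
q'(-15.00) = 696.00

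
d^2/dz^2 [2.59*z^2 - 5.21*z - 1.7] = 5.18000000000000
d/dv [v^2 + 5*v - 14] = 2*v + 5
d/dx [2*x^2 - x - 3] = 4*x - 1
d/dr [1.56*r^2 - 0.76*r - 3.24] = 3.12*r - 0.76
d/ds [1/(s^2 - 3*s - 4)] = (3 - 2*s)/(-s^2 + 3*s + 4)^2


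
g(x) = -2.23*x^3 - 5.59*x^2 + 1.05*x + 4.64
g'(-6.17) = -184.65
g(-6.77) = 433.27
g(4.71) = -347.43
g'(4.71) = -200.02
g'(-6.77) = -229.88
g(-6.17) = 309.15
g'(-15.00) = -1336.50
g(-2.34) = 0.15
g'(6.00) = -306.87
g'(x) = -6.69*x^2 - 11.18*x + 1.05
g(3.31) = -134.00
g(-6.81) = 442.53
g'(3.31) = -109.25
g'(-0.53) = 5.10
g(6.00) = -671.98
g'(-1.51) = 2.68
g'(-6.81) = -233.07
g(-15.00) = 6257.39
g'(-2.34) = -9.42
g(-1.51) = -2.01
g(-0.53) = 2.85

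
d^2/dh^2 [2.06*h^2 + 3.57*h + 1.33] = 4.12000000000000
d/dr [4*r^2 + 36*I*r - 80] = 8*r + 36*I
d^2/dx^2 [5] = 0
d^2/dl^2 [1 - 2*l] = 0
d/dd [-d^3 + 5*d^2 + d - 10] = -3*d^2 + 10*d + 1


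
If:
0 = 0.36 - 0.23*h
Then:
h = 1.57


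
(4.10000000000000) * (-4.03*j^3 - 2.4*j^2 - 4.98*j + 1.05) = -16.523*j^3 - 9.84*j^2 - 20.418*j + 4.305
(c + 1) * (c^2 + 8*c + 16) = c^3 + 9*c^2 + 24*c + 16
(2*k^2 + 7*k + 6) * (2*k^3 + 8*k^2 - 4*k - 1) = 4*k^5 + 30*k^4 + 60*k^3 + 18*k^2 - 31*k - 6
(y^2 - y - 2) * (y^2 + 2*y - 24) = y^4 + y^3 - 28*y^2 + 20*y + 48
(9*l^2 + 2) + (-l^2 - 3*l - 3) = 8*l^2 - 3*l - 1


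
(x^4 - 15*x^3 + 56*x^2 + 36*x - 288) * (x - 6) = x^5 - 21*x^4 + 146*x^3 - 300*x^2 - 504*x + 1728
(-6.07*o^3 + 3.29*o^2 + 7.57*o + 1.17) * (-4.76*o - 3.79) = 28.8932*o^4 + 7.3449*o^3 - 48.5023*o^2 - 34.2595*o - 4.4343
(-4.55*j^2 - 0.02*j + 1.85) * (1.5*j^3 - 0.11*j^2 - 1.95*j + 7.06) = -6.825*j^5 + 0.4705*j^4 + 11.6497*j^3 - 32.2875*j^2 - 3.7487*j + 13.061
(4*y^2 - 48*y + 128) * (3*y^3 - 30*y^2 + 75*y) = 12*y^5 - 264*y^4 + 2124*y^3 - 7440*y^2 + 9600*y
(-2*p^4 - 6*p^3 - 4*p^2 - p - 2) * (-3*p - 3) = 6*p^5 + 24*p^4 + 30*p^3 + 15*p^2 + 9*p + 6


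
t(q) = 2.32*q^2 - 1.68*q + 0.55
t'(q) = 4.64*q - 1.68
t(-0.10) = 0.74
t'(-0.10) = -2.14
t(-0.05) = 0.64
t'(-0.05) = -1.91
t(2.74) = 13.36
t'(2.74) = 11.03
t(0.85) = 0.80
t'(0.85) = 2.26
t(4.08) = 32.32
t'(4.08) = 17.25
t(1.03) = 1.28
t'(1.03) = 3.10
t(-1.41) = 7.53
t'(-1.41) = -8.22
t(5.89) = 71.14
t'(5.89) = 25.65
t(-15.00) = 547.75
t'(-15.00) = -71.28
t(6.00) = 73.99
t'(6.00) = 26.16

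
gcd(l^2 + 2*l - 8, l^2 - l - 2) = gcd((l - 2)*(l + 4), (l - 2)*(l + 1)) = l - 2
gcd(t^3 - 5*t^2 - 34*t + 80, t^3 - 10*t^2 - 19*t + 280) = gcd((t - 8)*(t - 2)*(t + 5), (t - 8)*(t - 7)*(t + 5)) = t^2 - 3*t - 40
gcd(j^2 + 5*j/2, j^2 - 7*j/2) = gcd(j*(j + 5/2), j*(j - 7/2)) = j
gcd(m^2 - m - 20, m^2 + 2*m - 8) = m + 4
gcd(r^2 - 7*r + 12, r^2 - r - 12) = r - 4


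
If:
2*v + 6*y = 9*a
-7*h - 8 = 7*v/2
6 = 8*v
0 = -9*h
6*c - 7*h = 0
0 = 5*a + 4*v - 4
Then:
No Solution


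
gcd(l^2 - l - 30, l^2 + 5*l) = l + 5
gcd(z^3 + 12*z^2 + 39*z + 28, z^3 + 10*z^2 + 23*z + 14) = z^2 + 8*z + 7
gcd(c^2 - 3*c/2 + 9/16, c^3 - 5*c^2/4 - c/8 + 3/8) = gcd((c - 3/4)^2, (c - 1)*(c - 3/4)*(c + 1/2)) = c - 3/4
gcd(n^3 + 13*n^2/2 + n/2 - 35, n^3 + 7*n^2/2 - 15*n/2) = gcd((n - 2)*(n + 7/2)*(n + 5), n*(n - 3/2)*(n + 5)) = n + 5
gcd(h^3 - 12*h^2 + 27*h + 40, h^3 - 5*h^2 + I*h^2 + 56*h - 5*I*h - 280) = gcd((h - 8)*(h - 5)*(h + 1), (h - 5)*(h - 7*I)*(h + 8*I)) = h - 5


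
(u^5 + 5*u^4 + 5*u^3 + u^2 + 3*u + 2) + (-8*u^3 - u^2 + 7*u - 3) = u^5 + 5*u^4 - 3*u^3 + 10*u - 1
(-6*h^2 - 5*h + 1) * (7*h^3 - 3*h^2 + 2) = -42*h^5 - 17*h^4 + 22*h^3 - 15*h^2 - 10*h + 2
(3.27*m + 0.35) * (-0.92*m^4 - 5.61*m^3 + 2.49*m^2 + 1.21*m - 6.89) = -3.0084*m^5 - 18.6667*m^4 + 6.1788*m^3 + 4.8282*m^2 - 22.1068*m - 2.4115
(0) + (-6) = -6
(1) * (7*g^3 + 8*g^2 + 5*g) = 7*g^3 + 8*g^2 + 5*g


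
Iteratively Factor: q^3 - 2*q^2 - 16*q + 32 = (q - 2)*(q^2 - 16) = (q - 2)*(q + 4)*(q - 4)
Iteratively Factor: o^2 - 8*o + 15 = (o - 3)*(o - 5)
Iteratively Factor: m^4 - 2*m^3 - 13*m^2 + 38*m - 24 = (m - 1)*(m^3 - m^2 - 14*m + 24) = (m - 3)*(m - 1)*(m^2 + 2*m - 8) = (m - 3)*(m - 1)*(m + 4)*(m - 2)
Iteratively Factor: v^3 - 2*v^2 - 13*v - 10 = (v - 5)*(v^2 + 3*v + 2) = (v - 5)*(v + 2)*(v + 1)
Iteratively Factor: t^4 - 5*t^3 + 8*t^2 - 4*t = (t)*(t^3 - 5*t^2 + 8*t - 4) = t*(t - 2)*(t^2 - 3*t + 2) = t*(t - 2)^2*(t - 1)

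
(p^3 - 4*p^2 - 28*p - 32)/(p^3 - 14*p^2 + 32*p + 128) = (p + 2)/(p - 8)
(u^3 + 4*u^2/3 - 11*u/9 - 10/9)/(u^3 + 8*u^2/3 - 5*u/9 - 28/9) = (9*u^2 + 21*u + 10)/(9*u^2 + 33*u + 28)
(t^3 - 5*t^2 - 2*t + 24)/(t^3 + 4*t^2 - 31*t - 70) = (t^2 - 7*t + 12)/(t^2 + 2*t - 35)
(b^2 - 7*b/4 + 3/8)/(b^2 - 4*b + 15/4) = (4*b - 1)/(2*(2*b - 5))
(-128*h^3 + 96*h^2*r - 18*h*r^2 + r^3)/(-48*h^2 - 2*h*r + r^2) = (16*h^2 - 10*h*r + r^2)/(6*h + r)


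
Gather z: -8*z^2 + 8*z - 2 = -8*z^2 + 8*z - 2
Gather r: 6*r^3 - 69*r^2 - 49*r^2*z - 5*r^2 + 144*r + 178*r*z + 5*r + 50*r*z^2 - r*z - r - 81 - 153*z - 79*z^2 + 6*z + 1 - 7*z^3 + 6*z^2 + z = 6*r^3 + r^2*(-49*z - 74) + r*(50*z^2 + 177*z + 148) - 7*z^3 - 73*z^2 - 146*z - 80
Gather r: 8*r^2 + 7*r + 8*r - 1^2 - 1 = 8*r^2 + 15*r - 2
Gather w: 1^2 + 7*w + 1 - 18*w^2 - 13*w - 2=-18*w^2 - 6*w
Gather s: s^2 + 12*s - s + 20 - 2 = s^2 + 11*s + 18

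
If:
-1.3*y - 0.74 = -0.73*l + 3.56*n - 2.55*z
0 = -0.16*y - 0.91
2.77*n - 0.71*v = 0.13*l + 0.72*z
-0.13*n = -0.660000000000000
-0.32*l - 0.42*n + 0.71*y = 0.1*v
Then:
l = -23.27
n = 5.08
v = 12.77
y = -5.69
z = 11.14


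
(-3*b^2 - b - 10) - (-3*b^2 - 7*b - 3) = 6*b - 7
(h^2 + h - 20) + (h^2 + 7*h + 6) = 2*h^2 + 8*h - 14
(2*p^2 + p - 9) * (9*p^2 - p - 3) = 18*p^4 + 7*p^3 - 88*p^2 + 6*p + 27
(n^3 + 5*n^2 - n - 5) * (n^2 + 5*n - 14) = n^5 + 10*n^4 + 10*n^3 - 80*n^2 - 11*n + 70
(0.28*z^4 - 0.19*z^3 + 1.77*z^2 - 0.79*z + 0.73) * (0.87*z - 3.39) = 0.2436*z^5 - 1.1145*z^4 + 2.184*z^3 - 6.6876*z^2 + 3.3132*z - 2.4747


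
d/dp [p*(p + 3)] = 2*p + 3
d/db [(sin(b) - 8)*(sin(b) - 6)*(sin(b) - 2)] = (3*sin(b)^2 - 32*sin(b) + 76)*cos(b)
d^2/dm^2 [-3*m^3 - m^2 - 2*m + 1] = -18*m - 2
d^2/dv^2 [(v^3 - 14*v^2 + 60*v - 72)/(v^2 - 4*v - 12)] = 64/(v^3 + 6*v^2 + 12*v + 8)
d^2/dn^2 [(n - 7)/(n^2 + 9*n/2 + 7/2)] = 4*((5 - 6*n)*(2*n^2 + 9*n + 7) + (n - 7)*(4*n + 9)^2)/(2*n^2 + 9*n + 7)^3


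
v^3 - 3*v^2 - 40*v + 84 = (v - 7)*(v - 2)*(v + 6)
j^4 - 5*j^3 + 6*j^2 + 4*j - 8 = (j - 2)^3*(j + 1)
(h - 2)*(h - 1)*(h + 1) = h^3 - 2*h^2 - h + 2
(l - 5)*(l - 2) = l^2 - 7*l + 10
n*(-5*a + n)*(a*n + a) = -5*a^2*n^2 - 5*a^2*n + a*n^3 + a*n^2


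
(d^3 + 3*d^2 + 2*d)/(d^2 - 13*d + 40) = d*(d^2 + 3*d + 2)/(d^2 - 13*d + 40)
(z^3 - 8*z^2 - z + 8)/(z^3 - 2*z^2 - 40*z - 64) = (z^2 - 1)/(z^2 + 6*z + 8)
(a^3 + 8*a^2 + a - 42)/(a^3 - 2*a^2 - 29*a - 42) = (a^2 + 5*a - 14)/(a^2 - 5*a - 14)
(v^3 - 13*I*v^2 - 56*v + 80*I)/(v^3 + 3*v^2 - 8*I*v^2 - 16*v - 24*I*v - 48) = (v - 5*I)/(v + 3)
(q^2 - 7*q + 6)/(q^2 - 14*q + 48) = (q - 1)/(q - 8)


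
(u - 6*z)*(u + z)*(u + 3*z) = u^3 - 2*u^2*z - 21*u*z^2 - 18*z^3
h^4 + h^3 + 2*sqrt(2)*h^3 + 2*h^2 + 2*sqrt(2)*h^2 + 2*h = h*(h + 1)*(h + sqrt(2))^2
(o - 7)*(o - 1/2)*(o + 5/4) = o^3 - 25*o^2/4 - 47*o/8 + 35/8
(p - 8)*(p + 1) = p^2 - 7*p - 8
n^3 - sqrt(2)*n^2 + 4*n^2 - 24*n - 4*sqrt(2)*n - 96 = (n + 4)*(n - 4*sqrt(2))*(n + 3*sqrt(2))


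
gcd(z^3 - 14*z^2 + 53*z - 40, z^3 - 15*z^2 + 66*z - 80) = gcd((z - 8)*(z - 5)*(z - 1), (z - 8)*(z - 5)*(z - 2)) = z^2 - 13*z + 40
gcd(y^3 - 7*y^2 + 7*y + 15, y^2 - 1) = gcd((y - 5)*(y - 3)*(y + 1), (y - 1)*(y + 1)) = y + 1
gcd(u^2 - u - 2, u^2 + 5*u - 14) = u - 2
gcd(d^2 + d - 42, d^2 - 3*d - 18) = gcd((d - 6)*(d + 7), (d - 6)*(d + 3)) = d - 6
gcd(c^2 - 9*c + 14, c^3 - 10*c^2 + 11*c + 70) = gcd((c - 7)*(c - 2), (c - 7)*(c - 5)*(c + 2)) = c - 7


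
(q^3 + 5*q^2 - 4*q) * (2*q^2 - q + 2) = 2*q^5 + 9*q^4 - 11*q^3 + 14*q^2 - 8*q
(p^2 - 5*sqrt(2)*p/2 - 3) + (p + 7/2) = p^2 - 5*sqrt(2)*p/2 + p + 1/2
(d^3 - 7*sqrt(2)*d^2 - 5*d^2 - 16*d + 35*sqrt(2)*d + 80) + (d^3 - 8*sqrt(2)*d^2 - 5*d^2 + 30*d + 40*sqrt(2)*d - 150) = 2*d^3 - 15*sqrt(2)*d^2 - 10*d^2 + 14*d + 75*sqrt(2)*d - 70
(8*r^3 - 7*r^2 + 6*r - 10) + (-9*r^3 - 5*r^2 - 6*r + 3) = -r^3 - 12*r^2 - 7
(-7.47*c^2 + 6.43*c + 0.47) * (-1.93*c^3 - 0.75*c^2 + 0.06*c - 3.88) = 14.4171*c^5 - 6.8074*c^4 - 6.1778*c^3 + 29.0169*c^2 - 24.9202*c - 1.8236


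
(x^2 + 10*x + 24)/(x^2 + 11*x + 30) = (x + 4)/(x + 5)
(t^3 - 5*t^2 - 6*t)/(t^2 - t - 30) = t*(t + 1)/(t + 5)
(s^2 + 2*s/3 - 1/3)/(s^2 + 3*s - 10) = (3*s^2 + 2*s - 1)/(3*(s^2 + 3*s - 10))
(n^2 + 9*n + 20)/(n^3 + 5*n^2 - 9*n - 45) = (n + 4)/(n^2 - 9)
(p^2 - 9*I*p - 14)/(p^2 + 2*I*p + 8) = (p - 7*I)/(p + 4*I)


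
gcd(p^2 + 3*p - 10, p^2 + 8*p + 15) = p + 5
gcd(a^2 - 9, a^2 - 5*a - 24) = a + 3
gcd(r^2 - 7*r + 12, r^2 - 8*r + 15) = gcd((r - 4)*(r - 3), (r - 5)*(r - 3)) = r - 3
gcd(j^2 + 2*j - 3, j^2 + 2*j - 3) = j^2 + 2*j - 3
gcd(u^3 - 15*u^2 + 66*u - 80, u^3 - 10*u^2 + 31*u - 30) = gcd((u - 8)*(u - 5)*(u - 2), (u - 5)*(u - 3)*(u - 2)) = u^2 - 7*u + 10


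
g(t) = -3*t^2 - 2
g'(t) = -6*t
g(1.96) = -13.52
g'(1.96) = -11.76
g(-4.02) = -50.48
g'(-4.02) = 24.12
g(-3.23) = -33.30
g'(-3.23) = 19.38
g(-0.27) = -2.22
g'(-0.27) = 1.62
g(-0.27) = -2.22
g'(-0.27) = 1.62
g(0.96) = -4.76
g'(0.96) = -5.76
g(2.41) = -19.42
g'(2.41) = -14.46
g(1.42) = -8.05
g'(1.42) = -8.52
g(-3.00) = -29.00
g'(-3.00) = 18.00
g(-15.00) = -677.00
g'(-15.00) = 90.00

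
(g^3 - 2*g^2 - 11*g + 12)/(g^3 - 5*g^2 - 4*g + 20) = (g^3 - 2*g^2 - 11*g + 12)/(g^3 - 5*g^2 - 4*g + 20)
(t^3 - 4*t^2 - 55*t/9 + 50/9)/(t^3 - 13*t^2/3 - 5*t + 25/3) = (t - 2/3)/(t - 1)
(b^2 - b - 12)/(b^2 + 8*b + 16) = (b^2 - b - 12)/(b^2 + 8*b + 16)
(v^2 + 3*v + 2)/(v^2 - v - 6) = (v + 1)/(v - 3)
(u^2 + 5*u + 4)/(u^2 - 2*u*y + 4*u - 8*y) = (-u - 1)/(-u + 2*y)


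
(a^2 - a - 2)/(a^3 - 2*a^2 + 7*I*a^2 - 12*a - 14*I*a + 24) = (a + 1)/(a^2 + 7*I*a - 12)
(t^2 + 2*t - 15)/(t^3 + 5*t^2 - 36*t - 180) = (t - 3)/(t^2 - 36)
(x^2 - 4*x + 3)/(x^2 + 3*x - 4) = (x - 3)/(x + 4)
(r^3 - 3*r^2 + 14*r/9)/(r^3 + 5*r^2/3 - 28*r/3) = (r - 2/3)/(r + 4)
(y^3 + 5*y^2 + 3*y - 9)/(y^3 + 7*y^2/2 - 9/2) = 2*(y + 3)/(2*y + 3)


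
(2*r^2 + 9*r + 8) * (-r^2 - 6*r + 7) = -2*r^4 - 21*r^3 - 48*r^2 + 15*r + 56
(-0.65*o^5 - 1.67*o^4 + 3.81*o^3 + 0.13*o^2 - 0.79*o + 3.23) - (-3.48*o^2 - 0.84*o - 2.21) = -0.65*o^5 - 1.67*o^4 + 3.81*o^3 + 3.61*o^2 + 0.0499999999999999*o + 5.44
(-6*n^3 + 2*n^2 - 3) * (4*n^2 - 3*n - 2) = -24*n^5 + 26*n^4 + 6*n^3 - 16*n^2 + 9*n + 6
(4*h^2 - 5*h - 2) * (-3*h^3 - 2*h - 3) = -12*h^5 + 15*h^4 - 2*h^3 - 2*h^2 + 19*h + 6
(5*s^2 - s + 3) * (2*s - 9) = 10*s^3 - 47*s^2 + 15*s - 27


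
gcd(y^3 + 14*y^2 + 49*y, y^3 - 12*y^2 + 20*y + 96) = 1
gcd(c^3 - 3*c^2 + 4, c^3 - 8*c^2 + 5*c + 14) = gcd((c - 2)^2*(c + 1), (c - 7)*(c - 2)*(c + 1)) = c^2 - c - 2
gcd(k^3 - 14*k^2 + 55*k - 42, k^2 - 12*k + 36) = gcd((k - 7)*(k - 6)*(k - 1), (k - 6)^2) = k - 6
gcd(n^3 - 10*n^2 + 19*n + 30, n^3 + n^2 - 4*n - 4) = n + 1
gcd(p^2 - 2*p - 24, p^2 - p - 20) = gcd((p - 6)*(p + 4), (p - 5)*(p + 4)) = p + 4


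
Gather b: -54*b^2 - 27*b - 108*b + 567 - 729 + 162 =-54*b^2 - 135*b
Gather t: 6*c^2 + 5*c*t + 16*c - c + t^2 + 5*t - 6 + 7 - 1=6*c^2 + 15*c + t^2 + t*(5*c + 5)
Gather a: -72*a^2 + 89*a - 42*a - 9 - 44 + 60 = -72*a^2 + 47*a + 7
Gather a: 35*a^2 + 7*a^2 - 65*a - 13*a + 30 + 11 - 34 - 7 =42*a^2 - 78*a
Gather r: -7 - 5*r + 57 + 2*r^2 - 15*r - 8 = 2*r^2 - 20*r + 42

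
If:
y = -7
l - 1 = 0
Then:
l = 1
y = -7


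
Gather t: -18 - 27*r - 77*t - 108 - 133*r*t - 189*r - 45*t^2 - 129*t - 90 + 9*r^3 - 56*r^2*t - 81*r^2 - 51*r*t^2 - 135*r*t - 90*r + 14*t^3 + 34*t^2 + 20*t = 9*r^3 - 81*r^2 - 306*r + 14*t^3 + t^2*(-51*r - 11) + t*(-56*r^2 - 268*r - 186) - 216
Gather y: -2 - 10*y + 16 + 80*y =70*y + 14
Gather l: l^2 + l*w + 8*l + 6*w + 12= l^2 + l*(w + 8) + 6*w + 12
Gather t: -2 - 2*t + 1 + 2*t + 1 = 0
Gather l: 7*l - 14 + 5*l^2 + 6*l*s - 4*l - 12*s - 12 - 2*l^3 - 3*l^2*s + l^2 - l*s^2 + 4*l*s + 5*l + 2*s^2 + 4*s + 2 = -2*l^3 + l^2*(6 - 3*s) + l*(-s^2 + 10*s + 8) + 2*s^2 - 8*s - 24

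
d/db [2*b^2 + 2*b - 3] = 4*b + 2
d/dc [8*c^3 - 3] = 24*c^2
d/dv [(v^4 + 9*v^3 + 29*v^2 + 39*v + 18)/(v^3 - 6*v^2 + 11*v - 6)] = (v^6 - 12*v^5 - 50*v^4 + 96*v^3 + 337*v^2 - 132*v - 432)/(v^6 - 12*v^5 + 58*v^4 - 144*v^3 + 193*v^2 - 132*v + 36)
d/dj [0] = 0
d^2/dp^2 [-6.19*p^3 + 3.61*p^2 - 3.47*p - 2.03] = 7.22 - 37.14*p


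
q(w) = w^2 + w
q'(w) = 2*w + 1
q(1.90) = 5.51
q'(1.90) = 4.80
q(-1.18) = 0.21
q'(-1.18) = -1.36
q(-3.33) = 7.76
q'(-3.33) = -5.66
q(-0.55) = -0.25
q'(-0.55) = -0.10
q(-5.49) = 24.65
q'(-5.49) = -9.98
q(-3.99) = 11.93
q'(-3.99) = -6.98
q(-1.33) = 0.44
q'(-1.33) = -1.66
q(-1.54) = 0.83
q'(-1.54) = -2.08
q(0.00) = 0.00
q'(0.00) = 1.00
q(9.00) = 90.00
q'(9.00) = 19.00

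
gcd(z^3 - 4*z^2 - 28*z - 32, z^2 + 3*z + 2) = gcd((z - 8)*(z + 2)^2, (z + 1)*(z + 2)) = z + 2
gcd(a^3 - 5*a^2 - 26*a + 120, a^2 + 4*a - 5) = a + 5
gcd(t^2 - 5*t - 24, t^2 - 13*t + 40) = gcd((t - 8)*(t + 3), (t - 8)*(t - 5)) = t - 8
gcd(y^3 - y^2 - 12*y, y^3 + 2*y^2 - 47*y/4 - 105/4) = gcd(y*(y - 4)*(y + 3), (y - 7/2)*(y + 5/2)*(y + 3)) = y + 3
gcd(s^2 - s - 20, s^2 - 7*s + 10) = s - 5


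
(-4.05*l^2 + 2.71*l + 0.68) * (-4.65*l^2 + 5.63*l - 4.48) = 18.8325*l^4 - 35.403*l^3 + 30.2393*l^2 - 8.3124*l - 3.0464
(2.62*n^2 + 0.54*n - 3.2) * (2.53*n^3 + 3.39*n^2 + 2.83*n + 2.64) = 6.6286*n^5 + 10.248*n^4 + 1.1492*n^3 - 2.403*n^2 - 7.6304*n - 8.448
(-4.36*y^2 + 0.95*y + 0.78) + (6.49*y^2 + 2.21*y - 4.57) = 2.13*y^2 + 3.16*y - 3.79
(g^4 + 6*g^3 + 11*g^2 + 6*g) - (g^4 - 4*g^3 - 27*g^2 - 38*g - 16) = 10*g^3 + 38*g^2 + 44*g + 16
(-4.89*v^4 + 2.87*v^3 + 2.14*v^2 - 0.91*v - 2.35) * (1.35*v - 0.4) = -6.6015*v^5 + 5.8305*v^4 + 1.741*v^3 - 2.0845*v^2 - 2.8085*v + 0.94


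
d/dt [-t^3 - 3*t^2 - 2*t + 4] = -3*t^2 - 6*t - 2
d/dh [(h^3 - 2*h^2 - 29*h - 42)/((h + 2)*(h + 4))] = (h^2 + 8*h + 5)/(h^2 + 8*h + 16)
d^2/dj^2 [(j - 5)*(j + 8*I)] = 2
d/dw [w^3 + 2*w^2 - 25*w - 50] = 3*w^2 + 4*w - 25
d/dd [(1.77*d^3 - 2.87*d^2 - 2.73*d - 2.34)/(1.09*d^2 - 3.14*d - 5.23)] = (1.9293*d^4 - 11.1156*d^3 - 15.7838*d^2 + 35.1214*d + 6.9303)/(1.1881*d^4 - 6.8452*d^3 - 1.5418*d^2 + 32.8444*d + 27.3529)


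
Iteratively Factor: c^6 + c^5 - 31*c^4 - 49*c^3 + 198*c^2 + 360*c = (c + 2)*(c^5 - c^4 - 29*c^3 + 9*c^2 + 180*c) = (c - 3)*(c + 2)*(c^4 + 2*c^3 - 23*c^2 - 60*c) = (c - 3)*(c + 2)*(c + 4)*(c^3 - 2*c^2 - 15*c) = (c - 5)*(c - 3)*(c + 2)*(c + 4)*(c^2 + 3*c) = (c - 5)*(c - 3)*(c + 2)*(c + 3)*(c + 4)*(c)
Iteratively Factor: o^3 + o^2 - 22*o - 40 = (o + 4)*(o^2 - 3*o - 10) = (o + 2)*(o + 4)*(o - 5)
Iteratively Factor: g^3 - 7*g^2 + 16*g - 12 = (g - 2)*(g^2 - 5*g + 6) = (g - 3)*(g - 2)*(g - 2)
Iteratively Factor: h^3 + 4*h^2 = (h)*(h^2 + 4*h) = h*(h + 4)*(h)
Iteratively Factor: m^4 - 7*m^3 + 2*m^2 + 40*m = (m - 4)*(m^3 - 3*m^2 - 10*m) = (m - 5)*(m - 4)*(m^2 + 2*m) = (m - 5)*(m - 4)*(m + 2)*(m)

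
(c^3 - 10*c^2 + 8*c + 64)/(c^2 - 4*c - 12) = (c^2 - 12*c + 32)/(c - 6)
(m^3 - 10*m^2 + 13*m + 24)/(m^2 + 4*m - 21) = (m^2 - 7*m - 8)/(m + 7)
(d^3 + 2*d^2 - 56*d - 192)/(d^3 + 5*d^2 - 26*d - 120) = (d - 8)/(d - 5)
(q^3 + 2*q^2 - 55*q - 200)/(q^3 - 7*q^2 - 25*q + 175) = (q^2 - 3*q - 40)/(q^2 - 12*q + 35)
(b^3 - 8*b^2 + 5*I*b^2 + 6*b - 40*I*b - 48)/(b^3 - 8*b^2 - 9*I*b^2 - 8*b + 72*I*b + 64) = (b + 6*I)/(b - 8*I)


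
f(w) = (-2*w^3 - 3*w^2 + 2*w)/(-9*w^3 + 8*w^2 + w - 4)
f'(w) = (-6*w^2 - 6*w + 2)/(-9*w^3 + 8*w^2 + w - 4) + (27*w^2 - 16*w - 1)*(-2*w^3 - 3*w^2 + 2*w)/(-9*w^3 + 8*w^2 + w - 4)^2 = (-43*w^4 + 32*w^3 + 5*w^2 + 24*w - 8)/(81*w^6 - 144*w^5 + 46*w^4 + 88*w^3 - 63*w^2 - 8*w + 16)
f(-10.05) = 0.17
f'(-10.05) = -0.00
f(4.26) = 0.36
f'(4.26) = -0.04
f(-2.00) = 0.00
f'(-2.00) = -0.10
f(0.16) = -0.06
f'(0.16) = -0.29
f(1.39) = 0.74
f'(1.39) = -0.31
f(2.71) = 0.46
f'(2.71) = -0.11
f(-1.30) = -0.12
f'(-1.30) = -0.29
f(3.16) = 0.42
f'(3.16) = -0.08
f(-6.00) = 0.14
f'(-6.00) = -0.01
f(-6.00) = 0.14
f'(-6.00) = -0.01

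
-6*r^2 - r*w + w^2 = (-3*r + w)*(2*r + w)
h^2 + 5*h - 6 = (h - 1)*(h + 6)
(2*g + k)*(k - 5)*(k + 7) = 2*g*k^2 + 4*g*k - 70*g + k^3 + 2*k^2 - 35*k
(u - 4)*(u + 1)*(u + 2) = u^3 - u^2 - 10*u - 8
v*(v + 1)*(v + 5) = v^3 + 6*v^2 + 5*v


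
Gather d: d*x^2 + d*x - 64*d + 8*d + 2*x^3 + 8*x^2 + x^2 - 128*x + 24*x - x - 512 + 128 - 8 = d*(x^2 + x - 56) + 2*x^3 + 9*x^2 - 105*x - 392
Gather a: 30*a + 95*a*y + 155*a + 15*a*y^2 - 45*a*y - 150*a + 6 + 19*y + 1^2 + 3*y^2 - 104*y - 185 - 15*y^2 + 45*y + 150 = a*(15*y^2 + 50*y + 35) - 12*y^2 - 40*y - 28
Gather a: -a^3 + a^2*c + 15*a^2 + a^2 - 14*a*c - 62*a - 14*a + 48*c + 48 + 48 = -a^3 + a^2*(c + 16) + a*(-14*c - 76) + 48*c + 96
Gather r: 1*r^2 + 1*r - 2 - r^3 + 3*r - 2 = -r^3 + r^2 + 4*r - 4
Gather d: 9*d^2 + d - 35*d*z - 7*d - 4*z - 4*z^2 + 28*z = 9*d^2 + d*(-35*z - 6) - 4*z^2 + 24*z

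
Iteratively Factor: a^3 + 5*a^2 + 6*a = (a + 2)*(a^2 + 3*a) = a*(a + 2)*(a + 3)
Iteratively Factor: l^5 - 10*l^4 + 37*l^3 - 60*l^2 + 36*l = (l - 3)*(l^4 - 7*l^3 + 16*l^2 - 12*l) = (l - 3)*(l - 2)*(l^3 - 5*l^2 + 6*l) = l*(l - 3)*(l - 2)*(l^2 - 5*l + 6) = l*(l - 3)*(l - 2)^2*(l - 3)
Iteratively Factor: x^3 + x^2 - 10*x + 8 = (x + 4)*(x^2 - 3*x + 2) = (x - 2)*(x + 4)*(x - 1)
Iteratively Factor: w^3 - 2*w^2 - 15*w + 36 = (w - 3)*(w^2 + w - 12) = (w - 3)^2*(w + 4)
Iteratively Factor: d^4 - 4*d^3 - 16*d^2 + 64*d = (d + 4)*(d^3 - 8*d^2 + 16*d) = d*(d + 4)*(d^2 - 8*d + 16) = d*(d - 4)*(d + 4)*(d - 4)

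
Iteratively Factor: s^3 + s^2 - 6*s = (s - 2)*(s^2 + 3*s) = (s - 2)*(s + 3)*(s)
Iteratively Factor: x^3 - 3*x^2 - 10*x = (x + 2)*(x^2 - 5*x) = (x - 5)*(x + 2)*(x)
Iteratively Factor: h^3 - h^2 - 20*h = (h)*(h^2 - h - 20) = h*(h + 4)*(h - 5)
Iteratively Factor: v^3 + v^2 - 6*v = (v)*(v^2 + v - 6) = v*(v - 2)*(v + 3)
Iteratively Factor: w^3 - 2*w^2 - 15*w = (w)*(w^2 - 2*w - 15) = w*(w - 5)*(w + 3)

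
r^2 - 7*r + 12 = (r - 4)*(r - 3)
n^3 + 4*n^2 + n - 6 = (n - 1)*(n + 2)*(n + 3)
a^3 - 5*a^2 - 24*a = a*(a - 8)*(a + 3)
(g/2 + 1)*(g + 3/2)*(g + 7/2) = g^3/2 + 7*g^2/2 + 61*g/8 + 21/4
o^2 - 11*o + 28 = (o - 7)*(o - 4)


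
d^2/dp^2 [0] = 0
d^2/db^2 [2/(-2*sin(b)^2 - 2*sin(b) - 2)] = (4*sin(b)^3 + 3*sin(b)^2 - 9*sin(b) - 7)*sin(b)/(sin(b)^2 + sin(b) + 1)^3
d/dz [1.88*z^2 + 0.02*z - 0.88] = 3.76*z + 0.02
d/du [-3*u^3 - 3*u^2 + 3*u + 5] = -9*u^2 - 6*u + 3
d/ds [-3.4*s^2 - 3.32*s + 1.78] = -6.8*s - 3.32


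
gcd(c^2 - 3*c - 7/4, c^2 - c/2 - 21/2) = c - 7/2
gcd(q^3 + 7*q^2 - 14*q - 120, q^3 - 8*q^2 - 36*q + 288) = q + 6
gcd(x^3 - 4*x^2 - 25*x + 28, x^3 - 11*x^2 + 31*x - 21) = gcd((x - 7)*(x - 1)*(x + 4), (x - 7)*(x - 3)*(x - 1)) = x^2 - 8*x + 7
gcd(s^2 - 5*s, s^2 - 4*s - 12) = 1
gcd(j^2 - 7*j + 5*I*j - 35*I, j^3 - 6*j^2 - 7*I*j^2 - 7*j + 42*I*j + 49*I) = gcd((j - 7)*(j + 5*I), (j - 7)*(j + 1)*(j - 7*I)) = j - 7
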